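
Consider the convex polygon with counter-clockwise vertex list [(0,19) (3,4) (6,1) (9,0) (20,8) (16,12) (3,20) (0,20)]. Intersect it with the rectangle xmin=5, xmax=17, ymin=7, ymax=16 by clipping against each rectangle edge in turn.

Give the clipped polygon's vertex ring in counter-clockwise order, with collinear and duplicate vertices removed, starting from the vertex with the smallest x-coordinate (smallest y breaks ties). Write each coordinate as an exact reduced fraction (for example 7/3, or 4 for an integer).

1. After x ≥ 5: [(5,2) (6,1) (9,0) (20,8) (16,12) (5,244/13)]
2. After x ≤ 17: [(5,2) (6,1) (9,0) (17,64/11) (17,11) (16,12) (5,244/13)]
3. After y ≥ 7: [(5,7) (17,7) (17,11) (16,12) (5,244/13)]
4. After y ≤ 16: [(5,16) (5,7) (17,7) (17,11) (16,12) (19/2,16)]
5. Canonical ring: [(5,7) (17,7) (17,11) (16,12) (19/2,16) (5,16)]

Clipped polygon: [(5,7) (17,7) (17,11) (16,12) (19/2,16) (5,16)]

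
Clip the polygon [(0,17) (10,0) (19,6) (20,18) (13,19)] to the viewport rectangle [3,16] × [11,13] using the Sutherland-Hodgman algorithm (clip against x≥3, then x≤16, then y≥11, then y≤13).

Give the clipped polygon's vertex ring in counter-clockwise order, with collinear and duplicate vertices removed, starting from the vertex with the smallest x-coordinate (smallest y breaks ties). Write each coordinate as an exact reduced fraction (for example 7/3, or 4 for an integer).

Clipped polygon: [(3,119/10) (60/17,11) (16,11) (16,13) (3,13)]

1. After x ≥ 3: [(3,227/13) (3,119/10) (10,0) (19,6) (20,18) (13,19)]
2. After x ≤ 16: [(3,227/13) (3,119/10) (10,0) (16,4) (16,130/7) (13,19)]
3. After y ≥ 11: [(3,227/13) (3,119/10) (60/17,11) (16,11) (16,130/7) (13,19)]
4. After y ≤ 13: [(3,13) (3,119/10) (60/17,11) (16,11) (16,13)]
5. Canonical ring: [(3,119/10) (60/17,11) (16,11) (16,13) (3,13)]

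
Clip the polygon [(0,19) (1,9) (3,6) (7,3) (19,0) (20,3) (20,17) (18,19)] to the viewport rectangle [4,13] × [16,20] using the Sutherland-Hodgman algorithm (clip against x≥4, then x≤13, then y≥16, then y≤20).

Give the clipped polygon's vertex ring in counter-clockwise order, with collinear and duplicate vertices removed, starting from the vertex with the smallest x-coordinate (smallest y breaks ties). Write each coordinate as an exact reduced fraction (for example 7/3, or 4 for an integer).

1. After x ≥ 4: [(4,19) (4,21/4) (7,3) (19,0) (20,3) (20,17) (18,19)]
2. After x ≤ 13: [(13,19) (4,19) (4,21/4) (7,3) (13,3/2)]
3. After y ≥ 16: [(13,16) (13,19) (4,19) (4,16)]
4. After y ≤ 20: [(13,16) (13,19) (4,19) (4,16)]
5. Canonical ring: [(4,16) (13,16) (13,19) (4,19)]

Clipped polygon: [(4,16) (13,16) (13,19) (4,19)]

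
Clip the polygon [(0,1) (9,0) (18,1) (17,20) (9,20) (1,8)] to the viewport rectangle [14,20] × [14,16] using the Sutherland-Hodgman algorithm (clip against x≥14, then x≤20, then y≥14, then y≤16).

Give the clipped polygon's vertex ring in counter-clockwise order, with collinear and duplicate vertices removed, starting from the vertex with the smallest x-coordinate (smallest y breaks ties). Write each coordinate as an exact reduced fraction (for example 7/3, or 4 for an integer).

Clipped polygon: [(14,14) (329/19,14) (327/19,16) (14,16)]

1. After x ≥ 14: [(14,5/9) (18,1) (17,20) (14,20)]
2. After x ≤ 20: [(14,5/9) (18,1) (17,20) (14,20)]
3. After y ≥ 14: [(14,14) (329/19,14) (17,20) (14,20)]
4. After y ≤ 16: [(14,16) (14,14) (329/19,14) (327/19,16)]
5. Canonical ring: [(14,14) (329/19,14) (327/19,16) (14,16)]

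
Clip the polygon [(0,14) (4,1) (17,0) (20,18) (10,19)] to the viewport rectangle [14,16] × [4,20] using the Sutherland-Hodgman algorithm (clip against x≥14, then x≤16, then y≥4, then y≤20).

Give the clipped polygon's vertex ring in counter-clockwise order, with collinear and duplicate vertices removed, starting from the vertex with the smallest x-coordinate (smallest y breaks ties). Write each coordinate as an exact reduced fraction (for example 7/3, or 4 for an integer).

Clipped polygon: [(14,4) (16,4) (16,92/5) (14,93/5)]

1. After x ≥ 14: [(14,3/13) (17,0) (20,18) (14,93/5)]
2. After x ≤ 16: [(14,3/13) (16,1/13) (16,92/5) (14,93/5)]
3. After y ≥ 4: [(14,4) (16,4) (16,92/5) (14,93/5)]
4. After y ≤ 20: [(14,4) (16,4) (16,92/5) (14,93/5)]
5. Canonical ring: [(14,4) (16,4) (16,92/5) (14,93/5)]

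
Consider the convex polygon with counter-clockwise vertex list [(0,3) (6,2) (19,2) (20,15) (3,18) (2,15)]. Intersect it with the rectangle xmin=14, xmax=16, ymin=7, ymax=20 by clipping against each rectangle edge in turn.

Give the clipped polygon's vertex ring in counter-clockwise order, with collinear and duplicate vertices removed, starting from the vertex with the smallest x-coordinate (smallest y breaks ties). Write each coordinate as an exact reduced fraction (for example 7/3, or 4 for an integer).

Clipped polygon: [(14,7) (16,7) (16,267/17) (14,273/17)]

1. After x ≥ 14: [(14,2) (19,2) (20,15) (14,273/17)]
2. After x ≤ 16: [(14,2) (16,2) (16,267/17) (14,273/17)]
3. After y ≥ 7: [(14,7) (16,7) (16,267/17) (14,273/17)]
4. After y ≤ 20: [(14,7) (16,7) (16,267/17) (14,273/17)]
5. Canonical ring: [(14,7) (16,7) (16,267/17) (14,273/17)]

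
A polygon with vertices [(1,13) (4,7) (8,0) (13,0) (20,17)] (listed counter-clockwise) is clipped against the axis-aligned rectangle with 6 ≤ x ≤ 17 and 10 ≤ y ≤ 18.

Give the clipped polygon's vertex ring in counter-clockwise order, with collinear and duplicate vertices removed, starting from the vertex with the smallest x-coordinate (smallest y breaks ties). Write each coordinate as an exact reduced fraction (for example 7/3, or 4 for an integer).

Clipped polygon: [(6,10) (17,10) (17,311/19) (6,267/19)]

1. After x ≥ 6: [(6,267/19) (6,7/2) (8,0) (13,0) (20,17)]
2. After x ≤ 17: [(17,311/19) (6,267/19) (6,7/2) (8,0) (13,0) (17,68/7)]
3. After y ≥ 10: [(17,10) (17,311/19) (6,267/19) (6,10)]
4. After y ≤ 18: [(17,10) (17,311/19) (6,267/19) (6,10)]
5. Canonical ring: [(6,10) (17,10) (17,311/19) (6,267/19)]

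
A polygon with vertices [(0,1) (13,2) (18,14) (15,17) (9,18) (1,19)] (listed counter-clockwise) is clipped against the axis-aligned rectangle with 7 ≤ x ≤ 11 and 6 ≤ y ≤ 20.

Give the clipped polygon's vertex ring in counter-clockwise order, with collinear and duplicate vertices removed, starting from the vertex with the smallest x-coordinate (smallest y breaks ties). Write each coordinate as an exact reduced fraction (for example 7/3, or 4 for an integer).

Clipped polygon: [(7,6) (11,6) (11,53/3) (9,18) (7,73/4)]

1. After x ≥ 7: [(7,20/13) (13,2) (18,14) (15,17) (9,18) (7,73/4)]
2. After x ≤ 11: [(7,20/13) (11,24/13) (11,53/3) (9,18) (7,73/4)]
3. After y ≥ 6: [(7,6) (11,6) (11,53/3) (9,18) (7,73/4)]
4. After y ≤ 20: [(7,6) (11,6) (11,53/3) (9,18) (7,73/4)]
5. Canonical ring: [(7,6) (11,6) (11,53/3) (9,18) (7,73/4)]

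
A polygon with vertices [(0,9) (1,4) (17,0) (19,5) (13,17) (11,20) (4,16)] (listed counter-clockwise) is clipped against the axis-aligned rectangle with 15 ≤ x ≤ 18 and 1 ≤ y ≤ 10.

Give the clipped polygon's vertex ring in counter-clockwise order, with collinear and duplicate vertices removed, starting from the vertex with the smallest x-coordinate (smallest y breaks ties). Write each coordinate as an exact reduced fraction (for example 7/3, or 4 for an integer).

1. After x ≥ 15: [(15,1/2) (17,0) (19,5) (15,13)]
2. After x ≤ 18: [(15,1/2) (17,0) (18,5/2) (18,7) (15,13)]
3. After y ≥ 1: [(15,1) (87/5,1) (18,5/2) (18,7) (15,13)]
4. After y ≤ 10: [(15,10) (15,1) (87/5,1) (18,5/2) (18,7) (33/2,10)]
5. Canonical ring: [(15,1) (87/5,1) (18,5/2) (18,7) (33/2,10) (15,10)]

Clipped polygon: [(15,1) (87/5,1) (18,5/2) (18,7) (33/2,10) (15,10)]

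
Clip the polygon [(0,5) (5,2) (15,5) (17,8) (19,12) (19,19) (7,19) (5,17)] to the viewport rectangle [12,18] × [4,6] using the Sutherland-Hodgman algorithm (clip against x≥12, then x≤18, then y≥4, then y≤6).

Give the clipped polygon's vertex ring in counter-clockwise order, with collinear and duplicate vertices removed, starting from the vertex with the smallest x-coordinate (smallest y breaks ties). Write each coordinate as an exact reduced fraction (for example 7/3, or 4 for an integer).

Clipped polygon: [(12,41/10) (15,5) (47/3,6) (12,6)]

1. After x ≥ 12: [(12,41/10) (15,5) (17,8) (19,12) (19,19) (12,19)]
2. After x ≤ 18: [(12,41/10) (15,5) (17,8) (18,10) (18,19) (12,19)]
3. After y ≥ 4: [(12,41/10) (15,5) (17,8) (18,10) (18,19) (12,19)]
4. After y ≤ 6: [(12,6) (12,41/10) (15,5) (47/3,6)]
5. Canonical ring: [(12,41/10) (15,5) (47/3,6) (12,6)]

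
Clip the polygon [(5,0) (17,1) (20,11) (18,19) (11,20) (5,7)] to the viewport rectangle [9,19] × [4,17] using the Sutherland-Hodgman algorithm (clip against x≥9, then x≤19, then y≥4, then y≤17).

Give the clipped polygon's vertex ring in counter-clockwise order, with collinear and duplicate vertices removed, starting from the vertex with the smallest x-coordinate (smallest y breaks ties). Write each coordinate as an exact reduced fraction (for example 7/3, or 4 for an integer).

1. After x ≥ 9: [(9,1/3) (17,1) (20,11) (18,19) (11,20) (9,47/3)]
2. After x ≤ 19: [(9,1/3) (17,1) (19,23/3) (19,15) (18,19) (11,20) (9,47/3)]
3. After y ≥ 4: [(9,4) (179/10,4) (19,23/3) (19,15) (18,19) (11,20) (9,47/3)]
4. After y ≤ 17: [(9,4) (179/10,4) (19,23/3) (19,15) (37/2,17) (125/13,17) (9,47/3)]
5. Canonical ring: [(9,4) (179/10,4) (19,23/3) (19,15) (37/2,17) (125/13,17) (9,47/3)]

Clipped polygon: [(9,4) (179/10,4) (19,23/3) (19,15) (37/2,17) (125/13,17) (9,47/3)]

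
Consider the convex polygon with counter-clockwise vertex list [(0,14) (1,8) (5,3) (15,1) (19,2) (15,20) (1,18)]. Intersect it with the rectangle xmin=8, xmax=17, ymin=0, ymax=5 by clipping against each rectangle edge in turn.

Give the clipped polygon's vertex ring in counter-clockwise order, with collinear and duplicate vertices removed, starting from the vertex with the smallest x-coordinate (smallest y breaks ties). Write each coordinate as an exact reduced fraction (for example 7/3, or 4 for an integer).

1. After x ≥ 8: [(8,12/5) (15,1) (19,2) (15,20) (8,19)]
2. After x ≤ 17: [(8,12/5) (15,1) (17,3/2) (17,11) (15,20) (8,19)]
3. After y ≥ 0: [(8,12/5) (15,1) (17,3/2) (17,11) (15,20) (8,19)]
4. After y ≤ 5: [(8,5) (8,12/5) (15,1) (17,3/2) (17,5)]
5. Canonical ring: [(8,12/5) (15,1) (17,3/2) (17,5) (8,5)]

Clipped polygon: [(8,12/5) (15,1) (17,3/2) (17,5) (8,5)]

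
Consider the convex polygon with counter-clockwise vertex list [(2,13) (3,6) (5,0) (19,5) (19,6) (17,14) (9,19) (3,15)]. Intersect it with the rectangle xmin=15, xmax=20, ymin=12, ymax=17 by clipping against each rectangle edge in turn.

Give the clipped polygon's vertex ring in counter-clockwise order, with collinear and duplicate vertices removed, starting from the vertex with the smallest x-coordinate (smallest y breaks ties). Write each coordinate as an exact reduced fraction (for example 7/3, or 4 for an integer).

Clipped polygon: [(15,12) (35/2,12) (17,14) (15,61/4)]

1. After x ≥ 15: [(15,25/7) (19,5) (19,6) (17,14) (15,61/4)]
2. After x ≤ 20: [(15,25/7) (19,5) (19,6) (17,14) (15,61/4)]
3. After y ≥ 12: [(15,12) (35/2,12) (17,14) (15,61/4)]
4. After y ≤ 17: [(15,12) (35/2,12) (17,14) (15,61/4)]
5. Canonical ring: [(15,12) (35/2,12) (17,14) (15,61/4)]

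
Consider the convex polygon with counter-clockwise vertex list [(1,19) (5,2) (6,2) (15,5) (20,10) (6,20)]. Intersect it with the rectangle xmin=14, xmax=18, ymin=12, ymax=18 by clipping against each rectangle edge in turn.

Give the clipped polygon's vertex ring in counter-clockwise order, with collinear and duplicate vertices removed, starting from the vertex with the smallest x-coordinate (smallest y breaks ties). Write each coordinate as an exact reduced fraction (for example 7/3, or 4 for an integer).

Clipped polygon: [(14,12) (86/5,12) (14,100/7)]

1. After x ≥ 14: [(14,14/3) (15,5) (20,10) (14,100/7)]
2. After x ≤ 18: [(14,14/3) (15,5) (18,8) (18,80/7) (14,100/7)]
3. After y ≥ 12: [(14,12) (86/5,12) (14,100/7)]
4. After y ≤ 18: [(14,12) (86/5,12) (14,100/7)]
5. Canonical ring: [(14,12) (86/5,12) (14,100/7)]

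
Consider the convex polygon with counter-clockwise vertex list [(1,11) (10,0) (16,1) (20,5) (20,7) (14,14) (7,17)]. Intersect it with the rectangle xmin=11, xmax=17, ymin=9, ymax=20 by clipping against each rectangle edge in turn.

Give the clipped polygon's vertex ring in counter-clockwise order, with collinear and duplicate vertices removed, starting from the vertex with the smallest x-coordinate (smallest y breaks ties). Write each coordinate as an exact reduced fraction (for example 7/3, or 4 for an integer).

Clipped polygon: [(11,9) (17,9) (17,21/2) (14,14) (11,107/7)]

1. After x ≥ 11: [(11,1/6) (16,1) (20,5) (20,7) (14,14) (11,107/7)]
2. After x ≤ 17: [(11,1/6) (16,1) (17,2) (17,21/2) (14,14) (11,107/7)]
3. After y ≥ 9: [(11,9) (17,9) (17,21/2) (14,14) (11,107/7)]
4. After y ≤ 20: [(11,9) (17,9) (17,21/2) (14,14) (11,107/7)]
5. Canonical ring: [(11,9) (17,9) (17,21/2) (14,14) (11,107/7)]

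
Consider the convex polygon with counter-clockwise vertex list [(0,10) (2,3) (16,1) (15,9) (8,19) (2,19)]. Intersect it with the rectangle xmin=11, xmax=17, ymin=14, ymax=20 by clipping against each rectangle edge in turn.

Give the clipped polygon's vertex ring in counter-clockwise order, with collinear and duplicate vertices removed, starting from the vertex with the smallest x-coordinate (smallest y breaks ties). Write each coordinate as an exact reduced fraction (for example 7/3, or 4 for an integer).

1. After x ≥ 11: [(11,12/7) (16,1) (15,9) (11,103/7)]
2. After x ≤ 17: [(11,12/7) (16,1) (15,9) (11,103/7)]
3. After y ≥ 14: [(11,14) (23/2,14) (11,103/7)]
4. After y ≤ 20: [(11,14) (23/2,14) (11,103/7)]
5. Canonical ring: [(11,14) (23/2,14) (11,103/7)]

Clipped polygon: [(11,14) (23/2,14) (11,103/7)]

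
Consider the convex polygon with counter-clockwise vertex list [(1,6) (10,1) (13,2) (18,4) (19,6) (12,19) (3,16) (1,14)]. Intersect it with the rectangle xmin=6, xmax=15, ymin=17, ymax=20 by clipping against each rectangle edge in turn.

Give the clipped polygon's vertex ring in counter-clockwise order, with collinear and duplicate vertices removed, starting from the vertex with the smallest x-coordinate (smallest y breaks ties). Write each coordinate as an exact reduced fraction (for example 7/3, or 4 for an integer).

Clipped polygon: [(6,17) (170/13,17) (12,19)]

1. After x ≥ 6: [(6,29/9) (10,1) (13,2) (18,4) (19,6) (12,19) (6,17)]
2. After x ≤ 15: [(6,29/9) (10,1) (13,2) (15,14/5) (15,94/7) (12,19) (6,17)]
3. After y ≥ 17: [(6,17) (170/13,17) (12,19) (6,17)]
4. After y ≤ 20: [(6,17) (170/13,17) (12,19) (6,17)]
5. Canonical ring: [(6,17) (170/13,17) (12,19)]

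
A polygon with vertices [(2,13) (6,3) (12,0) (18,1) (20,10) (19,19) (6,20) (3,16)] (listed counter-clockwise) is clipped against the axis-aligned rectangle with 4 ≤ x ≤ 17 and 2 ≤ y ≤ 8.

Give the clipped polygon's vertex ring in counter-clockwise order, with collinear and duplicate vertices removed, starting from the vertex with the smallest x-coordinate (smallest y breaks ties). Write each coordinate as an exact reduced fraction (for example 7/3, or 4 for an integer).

1. After x ≥ 4: [(4,8) (6,3) (12,0) (18,1) (20,10) (19,19) (6,20) (4,52/3)]
2. After x ≤ 17: [(4,8) (6,3) (12,0) (17,5/6) (17,249/13) (6,20) (4,52/3)]
3. After y ≥ 2: [(4,8) (6,3) (8,2) (17,2) (17,249/13) (6,20) (4,52/3)]
4. After y ≤ 8: [(4,8) (4,8) (6,3) (8,2) (17,2) (17,8)]
5. Canonical ring: [(4,8) (6,3) (8,2) (17,2) (17,8)]

Clipped polygon: [(4,8) (6,3) (8,2) (17,2) (17,8)]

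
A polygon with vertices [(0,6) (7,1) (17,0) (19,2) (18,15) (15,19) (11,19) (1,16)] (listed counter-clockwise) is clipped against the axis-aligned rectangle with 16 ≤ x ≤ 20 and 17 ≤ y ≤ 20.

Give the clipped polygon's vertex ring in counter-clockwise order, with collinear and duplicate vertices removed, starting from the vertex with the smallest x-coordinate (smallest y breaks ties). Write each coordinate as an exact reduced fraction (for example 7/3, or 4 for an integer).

1. After x ≥ 16: [(16,1/10) (17,0) (19,2) (18,15) (16,53/3)]
2. After x ≤ 20: [(16,1/10) (17,0) (19,2) (18,15) (16,53/3)]
3. After y ≥ 17: [(16,17) (33/2,17) (16,53/3)]
4. After y ≤ 20: [(16,17) (33/2,17) (16,53/3)]
5. Canonical ring: [(16,17) (33/2,17) (16,53/3)]

Clipped polygon: [(16,17) (33/2,17) (16,53/3)]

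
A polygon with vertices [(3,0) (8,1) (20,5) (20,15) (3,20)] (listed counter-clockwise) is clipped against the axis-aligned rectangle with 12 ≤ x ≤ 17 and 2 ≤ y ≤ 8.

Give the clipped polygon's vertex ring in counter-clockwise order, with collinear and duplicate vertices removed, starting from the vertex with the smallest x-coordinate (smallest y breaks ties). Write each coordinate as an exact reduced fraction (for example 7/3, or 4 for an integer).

1. After x ≥ 12: [(12,7/3) (20,5) (20,15) (12,295/17)]
2. After x ≤ 17: [(12,7/3) (17,4) (17,270/17) (12,295/17)]
3. After y ≥ 2: [(12,7/3) (17,4) (17,270/17) (12,295/17)]
4. After y ≤ 8: [(12,8) (12,7/3) (17,4) (17,8)]
5. Canonical ring: [(12,7/3) (17,4) (17,8) (12,8)]

Clipped polygon: [(12,7/3) (17,4) (17,8) (12,8)]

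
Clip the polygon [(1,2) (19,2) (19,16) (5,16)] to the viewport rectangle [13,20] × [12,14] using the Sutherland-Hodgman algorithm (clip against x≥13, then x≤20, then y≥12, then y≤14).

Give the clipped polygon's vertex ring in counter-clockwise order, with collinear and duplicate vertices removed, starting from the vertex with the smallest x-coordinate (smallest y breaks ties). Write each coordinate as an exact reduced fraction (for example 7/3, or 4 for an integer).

Clipped polygon: [(13,12) (19,12) (19,14) (13,14)]

1. After x ≥ 13: [(13,2) (19,2) (19,16) (13,16)]
2. After x ≤ 20: [(13,2) (19,2) (19,16) (13,16)]
3. After y ≥ 12: [(13,12) (19,12) (19,16) (13,16)]
4. After y ≤ 14: [(13,14) (13,12) (19,12) (19,14)]
5. Canonical ring: [(13,12) (19,12) (19,14) (13,14)]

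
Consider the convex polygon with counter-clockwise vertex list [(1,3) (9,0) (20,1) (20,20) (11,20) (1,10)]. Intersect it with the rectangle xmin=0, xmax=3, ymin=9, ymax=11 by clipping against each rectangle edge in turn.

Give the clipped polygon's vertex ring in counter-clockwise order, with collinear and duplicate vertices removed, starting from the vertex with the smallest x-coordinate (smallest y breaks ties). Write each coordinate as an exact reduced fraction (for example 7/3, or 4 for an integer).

1. After x ≥ 0: [(1,3) (9,0) (20,1) (20,20) (11,20) (1,10)]
2. After x ≤ 3: [(1,3) (3,9/4) (3,12) (1,10)]
3. After y ≥ 9: [(1,9) (3,9) (3,12) (1,10)]
4. After y ≤ 11: [(1,9) (3,9) (3,11) (2,11) (1,10)]
5. Canonical ring: [(1,9) (3,9) (3,11) (2,11) (1,10)]

Clipped polygon: [(1,9) (3,9) (3,11) (2,11) (1,10)]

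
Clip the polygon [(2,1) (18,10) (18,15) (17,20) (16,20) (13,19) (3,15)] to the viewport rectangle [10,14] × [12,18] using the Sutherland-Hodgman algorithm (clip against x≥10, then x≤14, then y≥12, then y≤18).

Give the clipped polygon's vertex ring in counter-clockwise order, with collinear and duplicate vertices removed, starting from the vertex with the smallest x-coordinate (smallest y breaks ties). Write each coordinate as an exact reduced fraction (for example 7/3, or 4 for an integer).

Clipped polygon: [(10,12) (14,12) (14,18) (21/2,18) (10,89/5)]

1. After x ≥ 10: [(10,11/2) (18,10) (18,15) (17,20) (16,20) (13,19) (10,89/5)]
2. After x ≤ 14: [(10,11/2) (14,31/4) (14,58/3) (13,19) (10,89/5)]
3. After y ≥ 12: [(10,12) (14,12) (14,58/3) (13,19) (10,89/5)]
4. After y ≤ 18: [(10,12) (14,12) (14,18) (21/2,18) (10,89/5)]
5. Canonical ring: [(10,12) (14,12) (14,18) (21/2,18) (10,89/5)]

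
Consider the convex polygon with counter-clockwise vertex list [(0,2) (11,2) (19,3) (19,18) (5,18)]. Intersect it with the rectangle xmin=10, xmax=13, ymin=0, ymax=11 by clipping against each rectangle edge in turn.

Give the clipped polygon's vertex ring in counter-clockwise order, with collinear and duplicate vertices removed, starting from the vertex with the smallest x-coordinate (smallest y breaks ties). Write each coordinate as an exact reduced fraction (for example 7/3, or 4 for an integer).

1. After x ≥ 10: [(10,2) (11,2) (19,3) (19,18) (10,18)]
2. After x ≤ 13: [(10,2) (11,2) (13,9/4) (13,18) (10,18)]
3. After y ≥ 0: [(10,2) (11,2) (13,9/4) (13,18) (10,18)]
4. After y ≤ 11: [(10,11) (10,2) (11,2) (13,9/4) (13,11)]
5. Canonical ring: [(10,2) (11,2) (13,9/4) (13,11) (10,11)]

Clipped polygon: [(10,2) (11,2) (13,9/4) (13,11) (10,11)]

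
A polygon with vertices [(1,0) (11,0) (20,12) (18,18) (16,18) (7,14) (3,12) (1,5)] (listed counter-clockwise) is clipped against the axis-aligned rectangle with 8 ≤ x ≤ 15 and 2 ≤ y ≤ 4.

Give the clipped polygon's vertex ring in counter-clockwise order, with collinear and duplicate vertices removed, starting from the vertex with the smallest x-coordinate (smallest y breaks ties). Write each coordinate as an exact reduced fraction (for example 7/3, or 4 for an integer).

Clipped polygon: [(8,2) (25/2,2) (14,4) (8,4)]

1. After x ≥ 8: [(8,0) (11,0) (20,12) (18,18) (16,18) (8,130/9)]
2. After x ≤ 15: [(8,0) (11,0) (15,16/3) (15,158/9) (8,130/9)]
3. After y ≥ 2: [(8,2) (25/2,2) (15,16/3) (15,158/9) (8,130/9)]
4. After y ≤ 4: [(8,4) (8,2) (25/2,2) (14,4)]
5. Canonical ring: [(8,2) (25/2,2) (14,4) (8,4)]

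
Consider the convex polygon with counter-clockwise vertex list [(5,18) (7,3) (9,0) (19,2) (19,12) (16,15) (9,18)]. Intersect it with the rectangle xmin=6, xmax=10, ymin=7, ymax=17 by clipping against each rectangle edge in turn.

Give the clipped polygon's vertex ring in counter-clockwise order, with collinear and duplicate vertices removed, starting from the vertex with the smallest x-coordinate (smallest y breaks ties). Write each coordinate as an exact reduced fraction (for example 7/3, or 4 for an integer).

1. After x ≥ 6: [(6,18) (6,21/2) (7,3) (9,0) (19,2) (19,12) (16,15) (9,18)]
2. After x ≤ 10: [(6,18) (6,21/2) (7,3) (9,0) (10,1/5) (10,123/7) (9,18)]
3. After y ≥ 7: [(6,18) (6,21/2) (97/15,7) (10,7) (10,123/7) (9,18)]
4. After y ≤ 17: [(6,17) (6,21/2) (97/15,7) (10,7) (10,17)]
5. Canonical ring: [(6,21/2) (97/15,7) (10,7) (10,17) (6,17)]

Clipped polygon: [(6,21/2) (97/15,7) (10,7) (10,17) (6,17)]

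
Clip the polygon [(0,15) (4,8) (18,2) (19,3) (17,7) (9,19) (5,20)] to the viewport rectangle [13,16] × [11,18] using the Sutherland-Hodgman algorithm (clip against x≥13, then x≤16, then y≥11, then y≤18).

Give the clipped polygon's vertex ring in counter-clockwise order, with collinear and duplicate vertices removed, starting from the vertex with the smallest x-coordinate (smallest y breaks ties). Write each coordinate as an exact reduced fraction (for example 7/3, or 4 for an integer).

Clipped polygon: [(13,11) (43/3,11) (13,13)]

1. After x ≥ 13: [(13,29/7) (18,2) (19,3) (17,7) (13,13)]
2. After x ≤ 16: [(13,29/7) (16,20/7) (16,17/2) (13,13)]
3. After y ≥ 11: [(13,11) (43/3,11) (13,13)]
4. After y ≤ 18: [(13,11) (43/3,11) (13,13)]
5. Canonical ring: [(13,11) (43/3,11) (13,13)]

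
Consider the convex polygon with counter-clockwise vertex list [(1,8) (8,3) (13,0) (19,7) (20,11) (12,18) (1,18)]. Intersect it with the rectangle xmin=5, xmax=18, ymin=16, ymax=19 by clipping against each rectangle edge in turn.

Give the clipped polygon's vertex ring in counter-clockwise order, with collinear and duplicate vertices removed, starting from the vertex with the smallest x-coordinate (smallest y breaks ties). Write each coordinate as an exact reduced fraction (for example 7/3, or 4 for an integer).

Clipped polygon: [(5,16) (100/7,16) (12,18) (5,18)]

1. After x ≥ 5: [(5,36/7) (8,3) (13,0) (19,7) (20,11) (12,18) (5,18)]
2. After x ≤ 18: [(5,36/7) (8,3) (13,0) (18,35/6) (18,51/4) (12,18) (5,18)]
3. After y ≥ 16: [(5,16) (100/7,16) (12,18) (5,18)]
4. After y ≤ 19: [(5,16) (100/7,16) (12,18) (5,18)]
5. Canonical ring: [(5,16) (100/7,16) (12,18) (5,18)]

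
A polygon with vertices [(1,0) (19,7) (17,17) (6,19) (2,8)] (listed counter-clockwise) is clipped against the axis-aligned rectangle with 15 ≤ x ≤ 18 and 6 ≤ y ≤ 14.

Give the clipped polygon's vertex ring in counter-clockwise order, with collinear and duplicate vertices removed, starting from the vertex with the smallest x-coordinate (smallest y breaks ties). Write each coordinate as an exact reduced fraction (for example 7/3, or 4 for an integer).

Clipped polygon: [(15,6) (115/7,6) (18,119/18) (18,12) (88/5,14) (15,14)]

1. After x ≥ 15: [(15,49/9) (19,7) (17,17) (15,191/11)]
2. After x ≤ 18: [(15,49/9) (18,119/18) (18,12) (17,17) (15,191/11)]
3. After y ≥ 6: [(15,6) (115/7,6) (18,119/18) (18,12) (17,17) (15,191/11)]
4. After y ≤ 14: [(15,14) (15,6) (115/7,6) (18,119/18) (18,12) (88/5,14)]
5. Canonical ring: [(15,6) (115/7,6) (18,119/18) (18,12) (88/5,14) (15,14)]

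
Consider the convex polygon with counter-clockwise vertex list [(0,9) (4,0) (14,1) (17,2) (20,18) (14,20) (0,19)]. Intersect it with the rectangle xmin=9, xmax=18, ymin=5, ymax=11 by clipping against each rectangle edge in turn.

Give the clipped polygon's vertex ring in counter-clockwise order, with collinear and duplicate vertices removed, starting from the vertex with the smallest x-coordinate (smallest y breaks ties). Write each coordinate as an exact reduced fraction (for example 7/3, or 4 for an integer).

Clipped polygon: [(9,5) (281/16,5) (18,22/3) (18,11) (9,11)]

1. After x ≥ 9: [(9,1/2) (14,1) (17,2) (20,18) (14,20) (9,275/14)]
2. After x ≤ 18: [(9,1/2) (14,1) (17,2) (18,22/3) (18,56/3) (14,20) (9,275/14)]
3. After y ≥ 5: [(9,5) (281/16,5) (18,22/3) (18,56/3) (14,20) (9,275/14)]
4. After y ≤ 11: [(9,11) (9,5) (281/16,5) (18,22/3) (18,11)]
5. Canonical ring: [(9,5) (281/16,5) (18,22/3) (18,11) (9,11)]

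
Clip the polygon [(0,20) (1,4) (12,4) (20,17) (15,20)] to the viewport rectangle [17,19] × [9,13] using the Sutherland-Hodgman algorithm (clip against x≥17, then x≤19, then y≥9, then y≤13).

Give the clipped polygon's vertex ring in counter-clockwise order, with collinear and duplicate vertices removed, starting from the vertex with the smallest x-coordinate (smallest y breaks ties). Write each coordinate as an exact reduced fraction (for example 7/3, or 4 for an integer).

Clipped polygon: [(17,97/8) (228/13,13) (17,13)]

1. After x ≥ 17: [(17,97/8) (20,17) (17,94/5)]
2. After x ≤ 19: [(17,97/8) (19,123/8) (19,88/5) (17,94/5)]
3. After y ≥ 9: [(17,97/8) (19,123/8) (19,88/5) (17,94/5)]
4. After y ≤ 13: [(17,13) (17,97/8) (228/13,13)]
5. Canonical ring: [(17,97/8) (228/13,13) (17,13)]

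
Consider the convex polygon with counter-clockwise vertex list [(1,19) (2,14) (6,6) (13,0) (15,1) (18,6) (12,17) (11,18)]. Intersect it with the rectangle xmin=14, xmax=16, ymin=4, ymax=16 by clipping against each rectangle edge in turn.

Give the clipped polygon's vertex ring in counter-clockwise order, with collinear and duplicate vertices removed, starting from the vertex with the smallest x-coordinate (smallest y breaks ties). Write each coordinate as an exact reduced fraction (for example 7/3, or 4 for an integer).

Clipped polygon: [(14,4) (16,4) (16,29/3) (14,40/3)]

1. After x ≥ 14: [(14,1/2) (15,1) (18,6) (14,40/3)]
2. After x ≤ 16: [(14,1/2) (15,1) (16,8/3) (16,29/3) (14,40/3)]
3. After y ≥ 4: [(14,4) (16,4) (16,29/3) (14,40/3)]
4. After y ≤ 16: [(14,4) (16,4) (16,29/3) (14,40/3)]
5. Canonical ring: [(14,4) (16,4) (16,29/3) (14,40/3)]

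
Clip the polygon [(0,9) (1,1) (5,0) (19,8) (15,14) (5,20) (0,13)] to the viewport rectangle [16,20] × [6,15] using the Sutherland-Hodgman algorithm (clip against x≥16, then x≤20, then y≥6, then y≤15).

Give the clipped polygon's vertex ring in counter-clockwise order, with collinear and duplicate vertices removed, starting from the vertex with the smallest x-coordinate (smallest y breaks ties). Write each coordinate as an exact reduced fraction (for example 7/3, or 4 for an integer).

Clipped polygon: [(16,44/7) (19,8) (16,25/2)]

1. After x ≥ 16: [(16,44/7) (19,8) (16,25/2)]
2. After x ≤ 20: [(16,44/7) (19,8) (16,25/2)]
3. After y ≥ 6: [(16,44/7) (19,8) (16,25/2)]
4. After y ≤ 15: [(16,44/7) (19,8) (16,25/2)]
5. Canonical ring: [(16,44/7) (19,8) (16,25/2)]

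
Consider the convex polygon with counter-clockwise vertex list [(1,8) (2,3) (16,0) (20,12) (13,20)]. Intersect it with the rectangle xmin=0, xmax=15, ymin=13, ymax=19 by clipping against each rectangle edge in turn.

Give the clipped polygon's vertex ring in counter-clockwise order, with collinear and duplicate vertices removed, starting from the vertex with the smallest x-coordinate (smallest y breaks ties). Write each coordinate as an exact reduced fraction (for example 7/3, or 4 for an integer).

Clipped polygon: [(6,13) (15,13) (15,124/7) (111/8,19) (12,19)]

1. After x ≥ 0: [(1,8) (2,3) (16,0) (20,12) (13,20)]
2. After x ≤ 15: [(1,8) (2,3) (15,3/14) (15,124/7) (13,20)]
3. After y ≥ 13: [(6,13) (15,13) (15,124/7) (13,20)]
4. After y ≤ 19: [(12,19) (6,13) (15,13) (15,124/7) (111/8,19)]
5. Canonical ring: [(6,13) (15,13) (15,124/7) (111/8,19) (12,19)]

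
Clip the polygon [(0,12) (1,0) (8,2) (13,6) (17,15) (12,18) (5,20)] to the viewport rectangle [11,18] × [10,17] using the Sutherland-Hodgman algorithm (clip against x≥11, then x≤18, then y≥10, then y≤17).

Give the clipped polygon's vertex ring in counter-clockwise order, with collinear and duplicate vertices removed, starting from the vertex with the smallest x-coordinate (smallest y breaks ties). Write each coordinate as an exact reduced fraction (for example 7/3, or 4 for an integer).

Clipped polygon: [(11,10) (133/9,10) (17,15) (41/3,17) (11,17)]

1. After x ≥ 11: [(11,22/5) (13,6) (17,15) (12,18) (11,128/7)]
2. After x ≤ 18: [(11,22/5) (13,6) (17,15) (12,18) (11,128/7)]
3. After y ≥ 10: [(11,10) (133/9,10) (17,15) (12,18) (11,128/7)]
4. After y ≤ 17: [(11,17) (11,10) (133/9,10) (17,15) (41/3,17)]
5. Canonical ring: [(11,10) (133/9,10) (17,15) (41/3,17) (11,17)]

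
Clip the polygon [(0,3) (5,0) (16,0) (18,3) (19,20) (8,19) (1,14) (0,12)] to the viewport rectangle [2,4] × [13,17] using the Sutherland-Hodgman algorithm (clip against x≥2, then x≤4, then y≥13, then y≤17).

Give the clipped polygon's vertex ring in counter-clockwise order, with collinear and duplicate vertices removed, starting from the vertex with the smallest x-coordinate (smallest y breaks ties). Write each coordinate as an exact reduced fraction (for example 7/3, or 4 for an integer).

Clipped polygon: [(2,13) (4,13) (4,113/7) (2,103/7)]

1. After x ≥ 2: [(2,9/5) (5,0) (16,0) (18,3) (19,20) (8,19) (2,103/7)]
2. After x ≤ 4: [(2,9/5) (4,3/5) (4,113/7) (2,103/7)]
3. After y ≥ 13: [(2,13) (4,13) (4,113/7) (2,103/7)]
4. After y ≤ 17: [(2,13) (4,13) (4,113/7) (2,103/7)]
5. Canonical ring: [(2,13) (4,13) (4,113/7) (2,103/7)]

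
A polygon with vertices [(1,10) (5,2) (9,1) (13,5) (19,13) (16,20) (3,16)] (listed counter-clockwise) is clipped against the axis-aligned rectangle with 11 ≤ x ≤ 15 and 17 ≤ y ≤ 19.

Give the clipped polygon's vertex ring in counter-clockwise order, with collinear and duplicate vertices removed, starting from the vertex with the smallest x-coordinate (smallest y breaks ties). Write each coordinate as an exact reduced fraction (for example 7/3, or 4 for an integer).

Clipped polygon: [(11,17) (15,17) (15,19) (51/4,19) (11,240/13)]

1. After x ≥ 11: [(11,3) (13,5) (19,13) (16,20) (11,240/13)]
2. After x ≤ 15: [(11,3) (13,5) (15,23/3) (15,256/13) (11,240/13)]
3. After y ≥ 17: [(11,17) (15,17) (15,256/13) (11,240/13)]
4. After y ≤ 19: [(11,17) (15,17) (15,19) (51/4,19) (11,240/13)]
5. Canonical ring: [(11,17) (15,17) (15,19) (51/4,19) (11,240/13)]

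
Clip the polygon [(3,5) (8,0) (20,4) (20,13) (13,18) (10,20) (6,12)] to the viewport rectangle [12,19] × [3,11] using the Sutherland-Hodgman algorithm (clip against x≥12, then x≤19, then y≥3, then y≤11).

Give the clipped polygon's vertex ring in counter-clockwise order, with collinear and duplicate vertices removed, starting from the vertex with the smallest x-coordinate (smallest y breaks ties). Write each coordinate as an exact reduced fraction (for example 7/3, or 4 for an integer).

Clipped polygon: [(12,3) (17,3) (19,11/3) (19,11) (12,11)]

1. After x ≥ 12: [(12,4/3) (20,4) (20,13) (13,18) (12,56/3)]
2. After x ≤ 19: [(12,4/3) (19,11/3) (19,96/7) (13,18) (12,56/3)]
3. After y ≥ 3: [(12,3) (17,3) (19,11/3) (19,96/7) (13,18) (12,56/3)]
4. After y ≤ 11: [(12,11) (12,3) (17,3) (19,11/3) (19,11)]
5. Canonical ring: [(12,3) (17,3) (19,11/3) (19,11) (12,11)]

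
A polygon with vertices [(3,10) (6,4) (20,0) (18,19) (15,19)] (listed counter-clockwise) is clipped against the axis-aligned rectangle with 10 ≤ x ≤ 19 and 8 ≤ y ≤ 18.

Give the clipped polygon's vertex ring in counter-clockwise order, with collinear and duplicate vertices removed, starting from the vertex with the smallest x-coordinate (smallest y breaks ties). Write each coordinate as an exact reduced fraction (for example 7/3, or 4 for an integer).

Clipped polygon: [(10,8) (19,8) (19,19/2) (344/19,18) (41/3,18) (10,61/4)]

1. After x ≥ 10: [(10,61/4) (10,20/7) (20,0) (18,19) (15,19)]
2. After x ≤ 19: [(10,61/4) (10,20/7) (19,2/7) (19,19/2) (18,19) (15,19)]
3. After y ≥ 8: [(10,61/4) (10,8) (19,8) (19,19/2) (18,19) (15,19)]
4. After y ≤ 18: [(41/3,18) (10,61/4) (10,8) (19,8) (19,19/2) (344/19,18)]
5. Canonical ring: [(10,8) (19,8) (19,19/2) (344/19,18) (41/3,18) (10,61/4)]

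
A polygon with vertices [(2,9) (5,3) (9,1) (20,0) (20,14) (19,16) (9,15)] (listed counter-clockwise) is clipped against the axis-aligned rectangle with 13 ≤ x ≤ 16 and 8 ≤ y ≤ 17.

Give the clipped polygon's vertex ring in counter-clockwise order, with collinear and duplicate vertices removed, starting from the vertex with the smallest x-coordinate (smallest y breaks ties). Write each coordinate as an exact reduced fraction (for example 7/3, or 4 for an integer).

1. After x ≥ 13: [(13,7/11) (20,0) (20,14) (19,16) (13,77/5)]
2. After x ≤ 16: [(13,7/11) (16,4/11) (16,157/10) (13,77/5)]
3. After y ≥ 8: [(13,8) (16,8) (16,157/10) (13,77/5)]
4. After y ≤ 17: [(13,8) (16,8) (16,157/10) (13,77/5)]
5. Canonical ring: [(13,8) (16,8) (16,157/10) (13,77/5)]

Clipped polygon: [(13,8) (16,8) (16,157/10) (13,77/5)]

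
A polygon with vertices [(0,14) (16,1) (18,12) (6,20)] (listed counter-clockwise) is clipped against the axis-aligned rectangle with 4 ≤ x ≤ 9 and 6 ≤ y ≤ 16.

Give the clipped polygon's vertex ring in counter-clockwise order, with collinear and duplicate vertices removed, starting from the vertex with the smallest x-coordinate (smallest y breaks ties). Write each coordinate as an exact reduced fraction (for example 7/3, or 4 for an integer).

1. After x ≥ 4: [(4,18) (4,43/4) (16,1) (18,12) (6,20)]
2. After x ≤ 9: [(4,18) (4,43/4) (9,107/16) (9,18) (6,20)]
3. After y ≥ 6: [(4,18) (4,43/4) (9,107/16) (9,18) (6,20)]
4. After y ≤ 16: [(4,16) (4,43/4) (9,107/16) (9,16)]
5. Canonical ring: [(4,43/4) (9,107/16) (9,16) (4,16)]

Clipped polygon: [(4,43/4) (9,107/16) (9,16) (4,16)]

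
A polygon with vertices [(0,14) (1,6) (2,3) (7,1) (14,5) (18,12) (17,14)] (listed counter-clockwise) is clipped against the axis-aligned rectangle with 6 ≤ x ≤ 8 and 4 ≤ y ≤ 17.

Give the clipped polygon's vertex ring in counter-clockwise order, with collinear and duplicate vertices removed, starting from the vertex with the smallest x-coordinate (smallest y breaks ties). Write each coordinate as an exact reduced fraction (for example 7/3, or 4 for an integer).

1. After x ≥ 6: [(6,14) (6,7/5) (7,1) (14,5) (18,12) (17,14)]
2. After x ≤ 8: [(8,14) (6,14) (6,7/5) (7,1) (8,11/7)]
3. After y ≥ 4: [(8,4) (8,14) (6,14) (6,4)]
4. After y ≤ 17: [(8,4) (8,14) (6,14) (6,4)]
5. Canonical ring: [(6,4) (8,4) (8,14) (6,14)]

Clipped polygon: [(6,4) (8,4) (8,14) (6,14)]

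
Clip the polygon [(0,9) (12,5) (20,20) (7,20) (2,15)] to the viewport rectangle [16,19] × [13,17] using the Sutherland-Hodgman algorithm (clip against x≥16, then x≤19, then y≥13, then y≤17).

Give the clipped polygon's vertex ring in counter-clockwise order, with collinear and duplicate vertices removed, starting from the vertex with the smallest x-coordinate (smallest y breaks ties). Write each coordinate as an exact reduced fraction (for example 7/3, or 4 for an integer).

1. After x ≥ 16: [(16,25/2) (20,20) (16,20)]
2. After x ≤ 19: [(16,25/2) (19,145/8) (19,20) (16,20)]
3. After y ≥ 13: [(16,13) (244/15,13) (19,145/8) (19,20) (16,20)]
4. After y ≤ 17: [(16,17) (16,13) (244/15,13) (92/5,17)]
5. Canonical ring: [(16,13) (244/15,13) (92/5,17) (16,17)]

Clipped polygon: [(16,13) (244/15,13) (92/5,17) (16,17)]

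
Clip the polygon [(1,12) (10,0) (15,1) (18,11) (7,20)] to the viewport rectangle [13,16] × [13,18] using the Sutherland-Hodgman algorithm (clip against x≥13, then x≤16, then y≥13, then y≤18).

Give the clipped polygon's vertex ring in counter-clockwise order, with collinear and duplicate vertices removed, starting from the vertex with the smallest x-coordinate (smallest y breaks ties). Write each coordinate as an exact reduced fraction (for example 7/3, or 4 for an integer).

1. After x ≥ 13: [(13,3/5) (15,1) (18,11) (13,166/11)]
2. After x ≤ 16: [(13,3/5) (15,1) (16,13/3) (16,139/11) (13,166/11)]
3. After y ≥ 13: [(13,13) (140/9,13) (13,166/11)]
4. After y ≤ 18: [(13,13) (140/9,13) (13,166/11)]
5. Canonical ring: [(13,13) (140/9,13) (13,166/11)]

Clipped polygon: [(13,13) (140/9,13) (13,166/11)]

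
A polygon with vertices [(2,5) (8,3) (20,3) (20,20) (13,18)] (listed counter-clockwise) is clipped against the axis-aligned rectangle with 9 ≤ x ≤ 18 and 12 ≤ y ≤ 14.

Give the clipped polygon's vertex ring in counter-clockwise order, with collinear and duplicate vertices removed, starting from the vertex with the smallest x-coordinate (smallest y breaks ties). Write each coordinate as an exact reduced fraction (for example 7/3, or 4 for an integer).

1. After x ≥ 9: [(9,146/11) (9,3) (20,3) (20,20) (13,18)]
2. After x ≤ 18: [(9,146/11) (9,3) (18,3) (18,136/7) (13,18)]
3. After y ≥ 12: [(9,146/11) (9,12) (18,12) (18,136/7) (13,18)]
4. After y ≤ 14: [(125/13,14) (9,146/11) (9,12) (18,12) (18,14)]
5. Canonical ring: [(9,12) (18,12) (18,14) (125/13,14) (9,146/11)]

Clipped polygon: [(9,12) (18,12) (18,14) (125/13,14) (9,146/11)]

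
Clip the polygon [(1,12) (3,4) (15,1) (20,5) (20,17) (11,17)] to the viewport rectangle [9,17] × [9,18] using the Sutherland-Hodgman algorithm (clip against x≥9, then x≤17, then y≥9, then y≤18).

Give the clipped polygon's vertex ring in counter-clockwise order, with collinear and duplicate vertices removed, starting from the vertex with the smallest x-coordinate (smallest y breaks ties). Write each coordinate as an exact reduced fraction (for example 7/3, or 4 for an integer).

1. After x ≥ 9: [(9,16) (9,5/2) (15,1) (20,5) (20,17) (11,17)]
2. After x ≤ 17: [(9,16) (9,5/2) (15,1) (17,13/5) (17,17) (11,17)]
3. After y ≥ 9: [(9,16) (9,9) (17,9) (17,17) (11,17)]
4. After y ≤ 18: [(9,16) (9,9) (17,9) (17,17) (11,17)]
5. Canonical ring: [(9,9) (17,9) (17,17) (11,17) (9,16)]

Clipped polygon: [(9,9) (17,9) (17,17) (11,17) (9,16)]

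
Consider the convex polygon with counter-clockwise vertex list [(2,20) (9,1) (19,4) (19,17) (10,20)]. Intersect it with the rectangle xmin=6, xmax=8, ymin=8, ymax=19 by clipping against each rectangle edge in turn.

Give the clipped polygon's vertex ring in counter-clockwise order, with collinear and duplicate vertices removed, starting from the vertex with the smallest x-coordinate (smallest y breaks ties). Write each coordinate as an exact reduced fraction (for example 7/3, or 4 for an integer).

1. After x ≥ 6: [(6,20) (6,64/7) (9,1) (19,4) (19,17) (10,20)]
2. After x ≤ 8: [(8,20) (6,20) (6,64/7) (8,26/7)]
3. After y ≥ 8: [(8,8) (8,20) (6,20) (6,64/7) (122/19,8)]
4. After y ≤ 19: [(8,8) (8,19) (6,19) (6,64/7) (122/19,8)]
5. Canonical ring: [(6,64/7) (122/19,8) (8,8) (8,19) (6,19)]

Clipped polygon: [(6,64/7) (122/19,8) (8,8) (8,19) (6,19)]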